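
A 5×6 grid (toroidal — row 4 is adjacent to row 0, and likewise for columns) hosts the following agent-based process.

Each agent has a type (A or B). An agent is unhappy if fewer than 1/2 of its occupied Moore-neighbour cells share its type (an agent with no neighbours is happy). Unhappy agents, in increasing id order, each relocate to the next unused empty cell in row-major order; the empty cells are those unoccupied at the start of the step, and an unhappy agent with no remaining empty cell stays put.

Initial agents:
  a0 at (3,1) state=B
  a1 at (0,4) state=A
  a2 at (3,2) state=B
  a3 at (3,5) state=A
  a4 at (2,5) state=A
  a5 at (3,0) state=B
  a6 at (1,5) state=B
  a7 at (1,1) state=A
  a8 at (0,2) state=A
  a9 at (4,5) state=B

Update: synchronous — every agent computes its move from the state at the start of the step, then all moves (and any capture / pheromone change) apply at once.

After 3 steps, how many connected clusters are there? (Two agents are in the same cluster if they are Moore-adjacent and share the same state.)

t=1: a0@(3,1):B a1@(0,0):A a2@(3,2):B a3@(0,1):A a4@(0,3):A a5@(3,0):B a6@(0,5):B a7@(1,1):A a8@(0,2):A a9@(1,0):B
t=2: a0@(3,1):B a1@(0,0):A a2@(3,2):B a3@(0,1):A a4@(0,3):A a5@(3,0):B a6@(0,5):B a7@(1,1):A a8@(0,2):A a9@(0,4):B
t=3: (unchanged — steady state)

3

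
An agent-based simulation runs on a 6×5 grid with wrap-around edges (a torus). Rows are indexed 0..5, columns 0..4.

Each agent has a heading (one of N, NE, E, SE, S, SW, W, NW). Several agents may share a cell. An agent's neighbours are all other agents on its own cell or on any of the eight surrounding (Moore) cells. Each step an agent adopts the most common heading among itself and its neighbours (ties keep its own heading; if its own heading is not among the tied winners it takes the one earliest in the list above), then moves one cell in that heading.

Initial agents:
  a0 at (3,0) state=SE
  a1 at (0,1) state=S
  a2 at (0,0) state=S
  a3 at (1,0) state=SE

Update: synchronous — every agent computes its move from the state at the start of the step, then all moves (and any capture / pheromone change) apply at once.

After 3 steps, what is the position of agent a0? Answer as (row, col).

t=1: a0@(4,1):SE a1@(1,1):S a2@(1,0):S a3@(2,0):S
t=2: a0@(5,2):SE a1@(2,1):S a2@(2,0):S a3@(3,0):S
t=3: a0@(0,3):SE a1@(3,1):S a2@(3,0):S a3@(4,0):S

(0, 3)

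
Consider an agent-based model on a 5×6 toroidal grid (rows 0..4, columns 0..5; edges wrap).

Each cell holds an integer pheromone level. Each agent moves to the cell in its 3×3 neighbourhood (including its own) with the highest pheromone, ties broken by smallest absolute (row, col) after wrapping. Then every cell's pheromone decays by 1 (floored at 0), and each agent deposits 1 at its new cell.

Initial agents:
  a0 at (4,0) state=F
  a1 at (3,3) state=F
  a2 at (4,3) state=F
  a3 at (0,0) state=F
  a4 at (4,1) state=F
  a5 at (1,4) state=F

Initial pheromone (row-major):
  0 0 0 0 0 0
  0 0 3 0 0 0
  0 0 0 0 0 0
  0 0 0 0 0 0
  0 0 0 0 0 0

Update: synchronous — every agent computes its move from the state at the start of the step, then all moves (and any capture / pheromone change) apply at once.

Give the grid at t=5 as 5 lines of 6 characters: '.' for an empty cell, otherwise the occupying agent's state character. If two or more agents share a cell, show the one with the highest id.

F.....
..F...
......
......
......

t=1: a0@(0,0) a1@(2,2) a2@(0,2) a3@(0,0) a4@(0,0) a5@(0,3) | pheromone: 3 0 1 1 0 0 / 0 0 2 0 0 0 / 0 0 1 0 0 0 / 0 0 0 0 0 0 / 0 0 0 0 0 0
t=2: a0@(0,0) a1@(1,2) a2@(1,2) a3@(0,0) a4@(0,0) a5@(1,2) | pheromone: 5 0 0 0 0 0 / 0 0 4 0 0 0 / 0 0 0 0 0 0 / 0 0 0 0 0 0 / 0 0 0 0 0 0
t=3: a0@(0,0) a1@(1,2) a2@(1,2) a3@(0,0) a4@(0,0) a5@(1,2) | pheromone: 7 0 0 0 0 0 / 0 0 6 0 0 0 / 0 0 0 0 0 0 / 0 0 0 0 0 0 / 0 0 0 0 0 0
t=4: a0@(0,0) a1@(1,2) a2@(1,2) a3@(0,0) a4@(0,0) a5@(1,2) | pheromone: 9 0 0 0 0 0 / 0 0 8 0 0 0 / 0 0 0 0 0 0 / 0 0 0 0 0 0 / 0 0 0 0 0 0
t=5: a0@(0,0) a1@(1,2) a2@(1,2) a3@(0,0) a4@(0,0) a5@(1,2) | pheromone: 11 0 0 0 0 0 / 0 0 10 0 0 0 / 0 0 0 0 0 0 / 0 0 0 0 0 0 / 0 0 0 0 0 0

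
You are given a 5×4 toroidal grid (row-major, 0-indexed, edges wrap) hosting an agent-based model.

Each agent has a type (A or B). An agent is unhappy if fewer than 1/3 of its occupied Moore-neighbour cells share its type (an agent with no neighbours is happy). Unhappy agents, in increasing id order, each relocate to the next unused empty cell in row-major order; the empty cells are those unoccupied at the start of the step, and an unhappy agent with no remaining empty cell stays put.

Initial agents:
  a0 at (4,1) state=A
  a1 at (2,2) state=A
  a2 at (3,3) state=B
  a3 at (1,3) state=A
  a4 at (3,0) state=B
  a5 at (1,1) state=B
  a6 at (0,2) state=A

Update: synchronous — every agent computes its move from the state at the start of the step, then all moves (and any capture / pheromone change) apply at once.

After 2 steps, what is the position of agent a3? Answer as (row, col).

(1, 3)

t=1: a0@(4,1):A a1@(2,2):A a2@(3,3):B a3@(1,3):A a4@(3,0):B a5@(0,0):B a6@(0,2):A
t=2: a0@(4,1):A a1@(2,2):A a2@(3,3):B a3@(1,3):A a4@(3,0):B a5@(0,1):B a6@(0,2):A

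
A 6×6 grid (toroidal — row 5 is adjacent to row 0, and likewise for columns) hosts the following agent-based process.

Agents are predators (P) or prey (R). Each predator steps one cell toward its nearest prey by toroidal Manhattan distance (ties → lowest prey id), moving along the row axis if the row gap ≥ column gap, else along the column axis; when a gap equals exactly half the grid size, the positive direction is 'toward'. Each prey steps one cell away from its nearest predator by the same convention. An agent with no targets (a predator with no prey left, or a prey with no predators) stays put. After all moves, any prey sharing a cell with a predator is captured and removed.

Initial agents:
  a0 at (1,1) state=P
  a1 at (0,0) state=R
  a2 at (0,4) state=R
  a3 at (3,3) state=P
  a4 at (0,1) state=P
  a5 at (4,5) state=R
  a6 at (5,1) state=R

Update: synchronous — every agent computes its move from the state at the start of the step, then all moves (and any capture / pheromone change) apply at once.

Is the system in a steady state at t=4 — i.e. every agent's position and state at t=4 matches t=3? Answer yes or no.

no

t=1: a0@(0,1):P a1@(0,5):R a2@(0,3):R a3@(3,4):P a4@(0,0):P a5@(4,0):R a6@(4,1):R
t=2: a0@(0,0):P a1@(0,4):R a2@(0,4):R a3@(3,5):P a4@(0,5):P a5@(3,0):R a6@(3,1):R
t=3: a0@(0,5):P a1@(0,3):R a2@(0,3):R a3@(3,0):P a4@(0,4):P a5@(3,1):R a6@(3,2):R
t=4: a0@(0,4):P a1@(0,2):R a2@(0,2):R a3@(3,1):P a4@(0,3):P a5@(3,2):R a6@(3,3):R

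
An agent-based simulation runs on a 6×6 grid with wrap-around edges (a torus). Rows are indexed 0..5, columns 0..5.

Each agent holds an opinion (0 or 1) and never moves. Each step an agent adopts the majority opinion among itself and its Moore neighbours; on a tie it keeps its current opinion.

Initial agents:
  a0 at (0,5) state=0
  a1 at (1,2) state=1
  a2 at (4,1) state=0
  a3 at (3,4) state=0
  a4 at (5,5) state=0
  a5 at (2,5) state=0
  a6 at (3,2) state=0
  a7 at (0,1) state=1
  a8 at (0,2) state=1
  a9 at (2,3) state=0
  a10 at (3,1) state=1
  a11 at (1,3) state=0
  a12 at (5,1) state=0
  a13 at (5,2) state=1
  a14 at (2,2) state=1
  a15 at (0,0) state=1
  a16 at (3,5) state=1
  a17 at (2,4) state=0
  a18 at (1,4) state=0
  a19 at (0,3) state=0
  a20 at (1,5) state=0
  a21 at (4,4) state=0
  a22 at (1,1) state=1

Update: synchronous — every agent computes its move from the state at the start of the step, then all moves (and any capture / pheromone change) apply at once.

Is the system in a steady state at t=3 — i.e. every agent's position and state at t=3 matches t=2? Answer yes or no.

t=1: a0@(0,5):0 a1@(1,2):1 a2@(4,1):0 a3@(3,4):0 a4@(5,5):0 a5@(2,5):0 a6@(3,2):0 a7@(0,1):1 a8@(0,2):1 a9@(2,3):0 a10@(3,1):1 a11@(1,3):0 a12@(5,1):1 a13@(5,2):1 a14@(2,2):1 a15@(0,0):0 a16@(3,5):0 a17@(2,4):0 a18@(1,4):0 a19@(0,3):0 a20@(1,5):0 a21@(4,4):0 a22@(1,1):1
t=2: a0@(0,5):0 a1@(1,2):1 a2@(4,1):1 a3@(3,4):0 a4@(5,5):0 a5@(2,5):0 a6@(3,2):0 a7@(0,1):1 a8@(0,2):1 a9@(2,3):0 a10@(3,1):1 a11@(1,3):0 a12@(5,1):1 a13@(5,2):1 a14@(2,2):1 a15@(0,0):0 a16@(3,5):0 a17@(2,4):0 a18@(1,4):0 a19@(0,3):0 a20@(1,5):0 a21@(4,4):0 a22@(1,1):1
t=3: a0@(0,5):0 a1@(1,2):1 a2@(4,1):1 a3@(3,4):0 a4@(5,5):0 a5@(2,5):0 a6@(3,2):1 a7@(0,1):1 a8@(0,2):1 a9@(2,3):0 a10@(3,1):1 a11@(1,3):0 a12@(5,1):1 a13@(5,2):1 a14@(2,2):1 a15@(0,0):0 a16@(3,5):0 a17@(2,4):0 a18@(1,4):0 a19@(0,3):0 a20@(1,5):0 a21@(4,4):0 a22@(1,1):1

no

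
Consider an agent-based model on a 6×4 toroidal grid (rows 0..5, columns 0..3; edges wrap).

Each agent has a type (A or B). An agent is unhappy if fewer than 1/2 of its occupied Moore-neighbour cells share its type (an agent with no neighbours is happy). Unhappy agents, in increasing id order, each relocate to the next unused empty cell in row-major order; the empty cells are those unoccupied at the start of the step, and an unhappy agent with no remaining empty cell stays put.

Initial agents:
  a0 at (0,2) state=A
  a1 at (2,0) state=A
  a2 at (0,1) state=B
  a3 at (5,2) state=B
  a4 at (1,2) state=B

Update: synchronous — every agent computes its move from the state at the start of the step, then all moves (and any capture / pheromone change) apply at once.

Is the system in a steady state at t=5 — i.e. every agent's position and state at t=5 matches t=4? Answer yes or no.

no

t=1: a0@(0,0):A a1@(2,0):A a2@(0,1):B a3@(5,2):B a4@(1,2):B
t=2: a0@(0,2):A a1@(2,0):A a2@(0,1):B a3@(5,2):B a4@(1,2):B
t=3: a0@(0,0):A a1@(2,0):A a2@(0,1):B a3@(5,2):B a4@(1,2):B
t=4: a0@(0,2):A a1@(2,0):A a2@(0,1):B a3@(5,2):B a4@(1,2):B
t=5: a0@(0,0):A a1@(2,0):A a2@(0,1):B a3@(5,2):B a4@(1,2):B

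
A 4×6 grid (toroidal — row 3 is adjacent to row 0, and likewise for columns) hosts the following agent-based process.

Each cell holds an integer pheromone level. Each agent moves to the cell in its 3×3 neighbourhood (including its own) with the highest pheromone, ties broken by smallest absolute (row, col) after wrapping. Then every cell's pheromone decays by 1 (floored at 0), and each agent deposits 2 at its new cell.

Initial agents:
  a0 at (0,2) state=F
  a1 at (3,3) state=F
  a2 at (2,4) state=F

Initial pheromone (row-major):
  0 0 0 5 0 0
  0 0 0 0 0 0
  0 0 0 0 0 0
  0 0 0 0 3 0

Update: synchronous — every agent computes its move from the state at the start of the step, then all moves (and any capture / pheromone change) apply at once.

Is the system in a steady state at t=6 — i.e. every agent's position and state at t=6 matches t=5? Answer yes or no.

yes

t=1: a0@(0,3) a1@(0,3) a2@(3,4) | pheromone: 0 0 0 8 0 0 / 0 0 0 0 0 0 / 0 0 0 0 0 0 / 0 0 0 0 4 0
t=2: a0@(0,3) a1@(0,3) a2@(0,3) | pheromone: 0 0 0 13 0 0 / 0 0 0 0 0 0 / 0 0 0 0 0 0 / 0 0 0 0 3 0
t=3: a0@(0,3) a1@(0,3) a2@(0,3) | pheromone: 0 0 0 18 0 0 / 0 0 0 0 0 0 / 0 0 0 0 0 0 / 0 0 0 0 2 0
t=4: a0@(0,3) a1@(0,3) a2@(0,3) | pheromone: 0 0 0 23 0 0 / 0 0 0 0 0 0 / 0 0 0 0 0 0 / 0 0 0 0 1 0
t=5: a0@(0,3) a1@(0,3) a2@(0,3) | pheromone: 0 0 0 28 0 0 / 0 0 0 0 0 0 / 0 0 0 0 0 0 / 0 0 0 0 0 0
t=6: a0@(0,3) a1@(0,3) a2@(0,3) | pheromone: 0 0 0 33 0 0 / 0 0 0 0 0 0 / 0 0 0 0 0 0 / 0 0 0 0 0 0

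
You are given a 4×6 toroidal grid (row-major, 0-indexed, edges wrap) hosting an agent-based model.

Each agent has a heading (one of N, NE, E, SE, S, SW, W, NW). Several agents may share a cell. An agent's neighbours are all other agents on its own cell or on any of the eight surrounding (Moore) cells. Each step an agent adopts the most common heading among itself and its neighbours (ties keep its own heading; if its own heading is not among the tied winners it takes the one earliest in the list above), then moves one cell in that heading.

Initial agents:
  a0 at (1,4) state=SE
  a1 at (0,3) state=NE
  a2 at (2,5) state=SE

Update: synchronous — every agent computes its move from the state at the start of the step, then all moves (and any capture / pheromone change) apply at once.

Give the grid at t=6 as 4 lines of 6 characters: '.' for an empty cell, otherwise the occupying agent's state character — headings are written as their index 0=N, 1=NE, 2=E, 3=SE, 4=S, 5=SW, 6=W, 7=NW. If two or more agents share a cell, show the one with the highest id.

t=1: a0@(2,5):SE a1@(3,4):NE a2@(3,0):SE
t=2: a0@(3,0):SE a1@(2,5):NE a2@(0,1):SE
t=3: a0@(0,1):SE a1@(1,0):NE a2@(1,2):SE
t=4: a0@(1,2):SE a1@(0,1):NE a2@(2,3):SE
t=5: a0@(2,3):SE a1@(3,2):NE a2@(3,4):SE
t=6: a0@(3,4):SE a1@(2,3):NE a2@(0,5):SE

.....3
......
...1..
....3.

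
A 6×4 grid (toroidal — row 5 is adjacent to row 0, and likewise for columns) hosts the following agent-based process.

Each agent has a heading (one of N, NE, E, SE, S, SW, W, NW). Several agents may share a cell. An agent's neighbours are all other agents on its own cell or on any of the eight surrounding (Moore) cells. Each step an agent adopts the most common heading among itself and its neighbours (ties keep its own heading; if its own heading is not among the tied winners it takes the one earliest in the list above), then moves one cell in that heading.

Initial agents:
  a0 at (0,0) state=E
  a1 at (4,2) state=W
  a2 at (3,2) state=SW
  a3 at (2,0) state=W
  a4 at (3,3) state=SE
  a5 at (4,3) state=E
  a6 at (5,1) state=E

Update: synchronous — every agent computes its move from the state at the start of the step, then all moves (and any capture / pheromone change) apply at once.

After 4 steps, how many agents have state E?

t=1: a0@(0,1):E a1@(4,3):E a2@(4,1):SW a3@(2,3):W a4@(3,2):W a5@(4,0):E a6@(5,2):E
t=2: a0@(0,2):E a1@(4,0):E a2@(4,2):E a3@(2,2):W a4@(3,1):W a5@(4,1):E a6@(5,3):E
t=3: a0@(0,3):E a1@(4,1):E a2@(4,3):E a3@(2,1):W a4@(3,2):E a5@(4,2):E a6@(5,0):E
t=4: a0@(0,0):E a1@(4,2):E a2@(4,0):E a3@(2,0):W a4@(3,3):E a5@(4,3):E a6@(5,1):E

6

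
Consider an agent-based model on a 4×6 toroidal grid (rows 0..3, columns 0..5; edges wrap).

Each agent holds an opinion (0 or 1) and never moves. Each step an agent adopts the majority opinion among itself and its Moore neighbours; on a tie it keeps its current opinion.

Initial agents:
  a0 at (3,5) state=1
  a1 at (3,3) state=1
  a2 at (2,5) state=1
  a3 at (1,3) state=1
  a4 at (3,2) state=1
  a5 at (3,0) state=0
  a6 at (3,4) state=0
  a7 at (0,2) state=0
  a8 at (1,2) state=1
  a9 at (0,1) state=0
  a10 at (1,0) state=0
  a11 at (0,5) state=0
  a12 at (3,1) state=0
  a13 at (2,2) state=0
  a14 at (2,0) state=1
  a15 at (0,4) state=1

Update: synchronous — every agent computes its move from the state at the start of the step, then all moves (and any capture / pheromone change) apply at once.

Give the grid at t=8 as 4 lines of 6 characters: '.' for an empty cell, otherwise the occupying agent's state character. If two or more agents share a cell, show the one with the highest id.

.00.10
0.11..
1.1..1
000111

t=1: a0@(3,5):1 a1@(3,3):1 a2@(2,5):1 a3@(1,3):1 a4@(3,2):0 a5@(3,0):0 a6@(3,4):1 a7@(0,2):1 a8@(1,2):0 a9@(0,1):0 a10@(1,0):0 a11@(0,5):0 a12@(3,1):0 a13@(2,2):1 a14@(2,0):1 a15@(0,4):1
t=2: a0@(3,5):1 a1@(3,3):1 a2@(2,5):1 a3@(1,3):1 a4@(3,2):0 a5@(3,0):0 a6@(3,4):1 a7@(0,2):0 a8@(1,2):1 a9@(0,1):0 a10@(1,0):0 a11@(0,5):0 a12@(3,1):0 a13@(2,2):1 a14@(2,0):1 a15@(0,4):1
t=3: (unchanged — steady state)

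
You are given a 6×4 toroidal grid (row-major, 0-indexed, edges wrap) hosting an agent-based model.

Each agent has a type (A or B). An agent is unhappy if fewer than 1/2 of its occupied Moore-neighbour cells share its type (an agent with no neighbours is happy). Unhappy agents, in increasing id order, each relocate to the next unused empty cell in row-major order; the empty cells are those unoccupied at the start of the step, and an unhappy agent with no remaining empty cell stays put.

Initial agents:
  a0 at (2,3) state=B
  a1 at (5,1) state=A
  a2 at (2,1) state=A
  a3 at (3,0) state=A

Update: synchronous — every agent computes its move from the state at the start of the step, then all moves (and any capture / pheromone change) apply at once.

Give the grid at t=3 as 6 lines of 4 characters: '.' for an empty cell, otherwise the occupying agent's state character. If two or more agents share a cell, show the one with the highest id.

B..A
....
.A..
A...
....
....

t=1: a0@(0,0):B a1@(5,1):A a2@(2,1):A a3@(3,0):A
t=2: a0@(0,1):B a1@(0,2):A a2@(2,1):A a3@(3,0):A
t=3: a0@(0,0):B a1@(0,3):A a2@(2,1):A a3@(3,0):A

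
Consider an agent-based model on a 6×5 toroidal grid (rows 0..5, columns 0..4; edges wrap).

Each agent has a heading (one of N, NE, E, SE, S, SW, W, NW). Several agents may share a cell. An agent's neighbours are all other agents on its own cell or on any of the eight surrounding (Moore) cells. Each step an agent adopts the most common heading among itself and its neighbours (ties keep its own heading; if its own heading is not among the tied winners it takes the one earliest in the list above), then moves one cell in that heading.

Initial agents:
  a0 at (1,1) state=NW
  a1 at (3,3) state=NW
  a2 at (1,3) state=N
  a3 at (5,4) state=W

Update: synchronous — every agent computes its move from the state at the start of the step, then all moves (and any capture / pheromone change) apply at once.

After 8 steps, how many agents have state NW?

2

t=1: a0@(0,0):NW a1@(2,2):NW a2@(0,3):N a3@(5,3):W
t=2: a0@(5,4):NW a1@(1,1):NW a2@(5,3):N a3@(5,2):W
t=3: a0@(4,3):NW a1@(0,0):NW a2@(4,3):N a3@(5,1):W
t=4: a0@(3,2):NW a1@(5,4):NW a2@(3,3):N a3@(5,0):W
t=5: a0@(2,1):NW a1@(4,3):NW a2@(2,3):N a3@(5,4):W
t=6: a0@(1,0):NW a1@(3,2):NW a2@(1,3):N a3@(5,3):W
t=7: a0@(0,4):NW a1@(2,1):NW a2@(0,3):N a3@(5,2):W
t=8: a0@(5,3):NW a1@(1,0):NW a2@(5,3):N a3@(5,1):W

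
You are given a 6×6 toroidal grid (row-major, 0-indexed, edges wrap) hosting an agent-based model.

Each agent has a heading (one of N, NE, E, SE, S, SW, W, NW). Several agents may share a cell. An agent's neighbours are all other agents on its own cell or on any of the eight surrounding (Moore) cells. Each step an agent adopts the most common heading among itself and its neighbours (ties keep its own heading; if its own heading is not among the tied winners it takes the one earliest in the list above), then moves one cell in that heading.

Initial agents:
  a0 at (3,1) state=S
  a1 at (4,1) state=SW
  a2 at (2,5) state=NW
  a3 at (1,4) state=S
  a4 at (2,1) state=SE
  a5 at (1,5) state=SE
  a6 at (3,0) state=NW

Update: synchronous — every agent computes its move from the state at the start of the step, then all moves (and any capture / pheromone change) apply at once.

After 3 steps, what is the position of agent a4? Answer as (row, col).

(5, 4)

t=1: a0@(4,1):S a1@(5,0):SW a2@(1,4):NW a3@(2,4):S a4@(3,2):SE a5@(2,0):SE a6@(2,5):NW
t=2: a0@(5,1):S a1@(0,5):SW a2@(0,3):NW a3@(1,3):NW a4@(4,3):SE a5@(3,1):SE a6@(1,4):NW
t=3: a0@(0,1):S a1@(1,4):SW a2@(5,2):NW a3@(0,2):NW a4@(5,4):SE a5@(4,2):SE a6@(0,3):NW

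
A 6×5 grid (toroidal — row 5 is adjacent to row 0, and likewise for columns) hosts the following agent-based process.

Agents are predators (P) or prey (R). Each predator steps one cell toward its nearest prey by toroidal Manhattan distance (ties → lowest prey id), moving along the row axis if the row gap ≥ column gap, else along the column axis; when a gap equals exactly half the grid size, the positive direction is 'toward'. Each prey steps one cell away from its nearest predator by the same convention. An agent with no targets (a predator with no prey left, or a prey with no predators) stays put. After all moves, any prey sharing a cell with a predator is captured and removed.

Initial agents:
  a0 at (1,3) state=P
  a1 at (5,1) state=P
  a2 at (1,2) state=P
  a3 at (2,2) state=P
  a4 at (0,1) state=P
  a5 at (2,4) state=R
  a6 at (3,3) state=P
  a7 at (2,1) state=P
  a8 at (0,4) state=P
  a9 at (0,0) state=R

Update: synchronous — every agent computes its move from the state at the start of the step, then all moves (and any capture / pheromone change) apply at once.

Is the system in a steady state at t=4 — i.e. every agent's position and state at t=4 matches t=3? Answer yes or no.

yes

t=1: a0@(2,3):P a1@(0,1):P a2@(1,3):P a3@(2,3):P a4@(0,0):P a5@(3,4):R a6@(2,3):P a7@(2,0):P a8@(0,0):P a9@(0,4):R
t=2: a0@(3,3):P a1@(0,0):P a2@(0,3):P a3@(3,3):P a4@(0,4):P a5@(4,4):R a6@(3,3):P a7@(3,0):P a8@(0,4):P
t=3: a0@(4,3):P a1@(5,0):P a2@(5,3):P a3@(4,3):P a4@(5,4):P a6@(4,3):P a7@(4,0):P a8@(5,4):P
t=4: (unchanged — steady state)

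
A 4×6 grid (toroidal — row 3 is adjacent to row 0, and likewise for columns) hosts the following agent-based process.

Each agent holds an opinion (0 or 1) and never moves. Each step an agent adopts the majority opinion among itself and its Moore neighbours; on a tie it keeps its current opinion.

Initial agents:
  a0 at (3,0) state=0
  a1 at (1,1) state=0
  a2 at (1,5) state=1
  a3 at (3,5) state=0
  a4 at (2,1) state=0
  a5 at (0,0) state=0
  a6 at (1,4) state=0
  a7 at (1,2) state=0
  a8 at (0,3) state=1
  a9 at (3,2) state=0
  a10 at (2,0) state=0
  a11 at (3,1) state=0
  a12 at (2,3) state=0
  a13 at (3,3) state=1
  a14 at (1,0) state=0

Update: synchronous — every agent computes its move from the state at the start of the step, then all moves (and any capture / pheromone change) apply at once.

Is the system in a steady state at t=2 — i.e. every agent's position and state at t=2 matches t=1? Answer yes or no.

t=1: a0@(3,0):0 a1@(1,1):0 a2@(1,5):0 a3@(3,5):0 a4@(2,1):0 a5@(0,0):0 a6@(1,4):0 a7@(1,2):0 a8@(0,3):0 a9@(3,2):0 a10@(2,0):0 a11@(3,1):0 a12@(2,3):0 a13@(3,3):1 a14@(1,0):0
t=2: a0@(3,0):0 a1@(1,1):0 a2@(1,5):0 a3@(3,5):0 a4@(2,1):0 a5@(0,0):0 a6@(1,4):0 a7@(1,2):0 a8@(0,3):0 a9@(3,2):0 a10@(2,0):0 a11@(3,1):0 a12@(2,3):0 a13@(3,3):0 a14@(1,0):0

no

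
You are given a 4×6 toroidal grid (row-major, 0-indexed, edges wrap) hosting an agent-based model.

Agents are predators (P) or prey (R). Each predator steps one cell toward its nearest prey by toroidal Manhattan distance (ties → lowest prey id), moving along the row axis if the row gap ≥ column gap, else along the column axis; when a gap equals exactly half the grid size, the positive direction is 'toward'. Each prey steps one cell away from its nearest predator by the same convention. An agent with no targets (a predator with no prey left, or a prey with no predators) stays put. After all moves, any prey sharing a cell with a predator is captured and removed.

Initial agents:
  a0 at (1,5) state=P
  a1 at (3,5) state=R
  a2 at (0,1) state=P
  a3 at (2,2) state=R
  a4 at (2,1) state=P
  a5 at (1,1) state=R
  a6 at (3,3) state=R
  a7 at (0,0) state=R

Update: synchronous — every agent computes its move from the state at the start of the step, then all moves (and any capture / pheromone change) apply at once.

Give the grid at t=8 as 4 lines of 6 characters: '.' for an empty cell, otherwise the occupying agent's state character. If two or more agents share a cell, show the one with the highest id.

t=1: a0@(2,5):P a2@(1,1):P a3@(2,3):R a4@(2,2):P a5@(2,1):R a6@(3,4):R a7@(0,5):R
t=2: a0@(2,4):P a2@(2,1):P a4@(2,3):P a5@(3,1):R a6@(0,4):R a7@(3,5):R
t=3: a0@(3,4):P a2@(3,1):P a4@(2,2):P a5@(0,1):R a7@(0,5):R
t=4: a0@(0,4):P a2@(0,1):P a4@(3,2):P a5@(1,1):R a7@(1,5):R
t=5: a0@(1,4):P a2@(1,1):P a4@(0,2):P a5@(2,1):R a7@(2,5):R
t=6: a0@(2,4):P a2@(2,1):P a4@(1,2):P a5@(3,1):R a7@(3,5):R
t=7: a0@(3,4):P a2@(3,1):P a4@(2,2):P a5@(0,1):R a7@(0,5):R
t=8: a0@(0,4):P a2@(0,1):P a4@(3,2):P a5@(1,1):R a7@(1,5):R

.P..P.
.R...R
......
..P...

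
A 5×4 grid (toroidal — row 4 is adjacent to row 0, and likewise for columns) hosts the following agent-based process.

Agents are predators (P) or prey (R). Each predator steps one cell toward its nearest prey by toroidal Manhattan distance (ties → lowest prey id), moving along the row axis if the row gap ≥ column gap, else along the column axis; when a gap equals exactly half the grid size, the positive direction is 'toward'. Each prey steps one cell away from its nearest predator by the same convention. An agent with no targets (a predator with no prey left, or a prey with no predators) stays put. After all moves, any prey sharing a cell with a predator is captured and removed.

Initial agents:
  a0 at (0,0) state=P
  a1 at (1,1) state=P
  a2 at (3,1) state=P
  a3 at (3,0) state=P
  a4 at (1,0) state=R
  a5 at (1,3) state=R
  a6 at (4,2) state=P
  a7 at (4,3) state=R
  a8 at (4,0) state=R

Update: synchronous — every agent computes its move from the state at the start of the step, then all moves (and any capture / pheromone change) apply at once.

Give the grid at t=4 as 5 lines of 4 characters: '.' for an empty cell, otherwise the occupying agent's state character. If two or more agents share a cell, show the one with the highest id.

t=1: a0@(1,0):P a1@(1,0):P a2@(4,1):P a3@(4,0):P a4@(2,0):R a5@(2,3):R a6@(4,3):P a8@(3,0):R
t=2: a0@(2,0):P a1@(2,0):P a2@(3,1):P a3@(3,0):P a6@(3,3):P
t=3: (unchanged — steady state)

....
....
P...
PP.P
....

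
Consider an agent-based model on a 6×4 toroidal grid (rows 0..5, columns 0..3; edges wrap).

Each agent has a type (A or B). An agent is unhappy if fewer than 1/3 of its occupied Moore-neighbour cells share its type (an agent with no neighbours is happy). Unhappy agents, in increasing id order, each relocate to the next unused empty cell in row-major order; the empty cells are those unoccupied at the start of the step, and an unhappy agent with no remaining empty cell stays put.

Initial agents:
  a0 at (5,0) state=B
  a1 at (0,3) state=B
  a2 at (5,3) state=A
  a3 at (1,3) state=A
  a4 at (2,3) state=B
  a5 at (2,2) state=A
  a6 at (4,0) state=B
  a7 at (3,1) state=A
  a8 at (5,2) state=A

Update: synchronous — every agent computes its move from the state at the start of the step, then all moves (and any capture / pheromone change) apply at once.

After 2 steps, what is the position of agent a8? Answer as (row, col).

(5, 2)

t=1: a0@(5,0):B a1@(0,0):B a2@(0,1):A a3@(1,3):A a4@(0,2):B a5@(2,2):A a6@(4,0):B a7@(3,1):A a8@(5,2):A
t=2: a0@(5,0):B a1@(0,0):B a2@(0,3):A a3@(1,3):A a4@(1,0):B a5@(2,2):A a6@(4,0):B a7@(3,1):A a8@(5,2):A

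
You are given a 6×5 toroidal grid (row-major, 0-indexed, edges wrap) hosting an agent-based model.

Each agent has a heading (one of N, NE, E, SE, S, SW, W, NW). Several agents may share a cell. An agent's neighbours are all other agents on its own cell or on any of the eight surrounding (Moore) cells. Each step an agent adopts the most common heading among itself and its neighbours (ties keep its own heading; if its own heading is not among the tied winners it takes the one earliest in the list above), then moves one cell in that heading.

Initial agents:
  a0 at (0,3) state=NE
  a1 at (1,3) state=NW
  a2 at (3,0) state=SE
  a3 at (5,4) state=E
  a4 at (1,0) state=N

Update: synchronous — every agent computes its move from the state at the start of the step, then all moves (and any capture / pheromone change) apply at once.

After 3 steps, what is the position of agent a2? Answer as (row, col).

t=1: a0@(5,4):NE a1@(0,2):NW a2@(4,1):SE a3@(5,0):E a4@(0,0):N
t=2: a0@(4,0):NE a1@(5,1):NW a2@(5,2):SE a3@(5,1):E a4@(5,0):N
t=3: a0@(3,1):NE a1@(4,0):NW a2@(0,3):SE a3@(5,2):E a4@(4,0):N

(0, 3)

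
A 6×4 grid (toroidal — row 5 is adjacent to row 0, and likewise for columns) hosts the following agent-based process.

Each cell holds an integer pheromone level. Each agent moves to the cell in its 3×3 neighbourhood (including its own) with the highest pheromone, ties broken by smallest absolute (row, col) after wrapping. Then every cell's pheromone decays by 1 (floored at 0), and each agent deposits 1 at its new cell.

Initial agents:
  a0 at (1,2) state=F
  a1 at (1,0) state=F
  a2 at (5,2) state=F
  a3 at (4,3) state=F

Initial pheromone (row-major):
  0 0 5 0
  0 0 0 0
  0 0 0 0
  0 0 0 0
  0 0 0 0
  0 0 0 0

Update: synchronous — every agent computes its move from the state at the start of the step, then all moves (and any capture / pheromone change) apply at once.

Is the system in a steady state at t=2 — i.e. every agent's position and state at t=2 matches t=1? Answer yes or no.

t=1: a0@(0,2) a1@(0,0) a2@(0,2) a3@(3,0) | pheromone: 1 0 6 0 / 0 0 0 0 / 0 0 0 0 / 1 0 0 0 / 0 0 0 0 / 0 0 0 0
t=2: a0@(0,2) a1@(0,0) a2@(0,2) a3@(3,0) | pheromone: 1 0 7 0 / 0 0 0 0 / 0 0 0 0 / 1 0 0 0 / 0 0 0 0 / 0 0 0 0

yes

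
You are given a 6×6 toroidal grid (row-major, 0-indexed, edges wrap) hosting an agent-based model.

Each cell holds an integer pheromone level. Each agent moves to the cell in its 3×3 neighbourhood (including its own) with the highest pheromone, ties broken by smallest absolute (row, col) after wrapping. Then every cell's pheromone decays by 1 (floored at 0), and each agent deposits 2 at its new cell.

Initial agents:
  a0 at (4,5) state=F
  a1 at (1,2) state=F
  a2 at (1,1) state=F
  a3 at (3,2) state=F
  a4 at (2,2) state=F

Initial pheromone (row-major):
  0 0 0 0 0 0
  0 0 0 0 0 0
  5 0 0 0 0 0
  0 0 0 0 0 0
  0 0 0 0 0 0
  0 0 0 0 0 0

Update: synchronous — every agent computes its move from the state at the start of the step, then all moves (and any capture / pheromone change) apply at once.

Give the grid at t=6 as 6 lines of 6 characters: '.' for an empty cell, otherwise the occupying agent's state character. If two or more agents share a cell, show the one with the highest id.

t=1: a0@(3,0) a1@(0,1) a2@(2,0) a3@(2,1) a4@(1,1) | pheromone: 0 2 0 0 0 0 / 0 2 0 0 0 0 / 6 2 0 0 0 0 / 2 0 0 0 0 0 / 0 0 0 0 0 0 / 0 0 0 0 0 0
t=2: a0@(2,0) a1@(0,1) a2@(2,0) a3@(2,0) a4@(2,0) | pheromone: 0 3 0 0 0 0 / 0 1 0 0 0 0 / 13 1 0 0 0 0 / 1 0 0 0 0 0 / 0 0 0 0 0 0 / 0 0 0 0 0 0
t=3: a0@(2,0) a1@(0,1) a2@(2,0) a3@(2,0) a4@(2,0) | pheromone: 0 4 0 0 0 0 / 0 0 0 0 0 0 / 20 0 0 0 0 0 / 0 0 0 0 0 0 / 0 0 0 0 0 0 / 0 0 0 0 0 0
t=4: a0@(2,0) a1@(0,1) a2@(2,0) a3@(2,0) a4@(2,0) | pheromone: 0 5 0 0 0 0 / 0 0 0 0 0 0 / 27 0 0 0 0 0 / 0 0 0 0 0 0 / 0 0 0 0 0 0 / 0 0 0 0 0 0
t=5: a0@(2,0) a1@(0,1) a2@(2,0) a3@(2,0) a4@(2,0) | pheromone: 0 6 0 0 0 0 / 0 0 0 0 0 0 / 34 0 0 0 0 0 / 0 0 0 0 0 0 / 0 0 0 0 0 0 / 0 0 0 0 0 0
t=6: a0@(2,0) a1@(0,1) a2@(2,0) a3@(2,0) a4@(2,0) | pheromone: 0 7 0 0 0 0 / 0 0 0 0 0 0 / 41 0 0 0 0 0 / 0 0 0 0 0 0 / 0 0 0 0 0 0 / 0 0 0 0 0 0

.F....
......
F.....
......
......
......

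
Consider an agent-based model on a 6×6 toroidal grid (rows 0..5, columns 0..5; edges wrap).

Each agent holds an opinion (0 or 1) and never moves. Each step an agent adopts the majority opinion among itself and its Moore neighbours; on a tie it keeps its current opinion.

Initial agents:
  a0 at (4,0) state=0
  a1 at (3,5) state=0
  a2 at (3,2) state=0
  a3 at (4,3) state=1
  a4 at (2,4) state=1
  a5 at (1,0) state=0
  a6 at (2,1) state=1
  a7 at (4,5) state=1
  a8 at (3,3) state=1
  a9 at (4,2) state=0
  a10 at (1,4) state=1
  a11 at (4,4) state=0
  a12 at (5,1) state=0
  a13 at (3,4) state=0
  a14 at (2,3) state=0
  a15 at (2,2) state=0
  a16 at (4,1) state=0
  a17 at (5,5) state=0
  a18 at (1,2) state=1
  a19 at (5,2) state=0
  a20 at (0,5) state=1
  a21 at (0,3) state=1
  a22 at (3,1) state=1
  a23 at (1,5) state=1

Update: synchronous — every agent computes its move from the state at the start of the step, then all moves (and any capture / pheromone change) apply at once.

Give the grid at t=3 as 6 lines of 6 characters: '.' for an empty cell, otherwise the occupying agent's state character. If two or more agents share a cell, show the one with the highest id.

t=1: a0@(4,0):0 a1@(3,5):0 a2@(3,2):0 a3@(4,3):0 a4@(2,4):1 a5@(1,0):1 a6@(2,1):1 a7@(4,5):0 a8@(3,3):0 a9@(4,2):0 a10@(1,4):1 a11@(4,4):0 a12@(5,1):0 a13@(3,4):0 a14@(2,3):0 a15@(2,2):1 a16@(4,1):0 a17@(5,5):0 a18@(1,2):1 a19@(5,2):0 a20@(0,5):1 a21@(0,3):1 a22@(3,1):0 a23@(1,5):1
t=2: a0@(4,0):0 a1@(3,5):0 a2@(3,2):0 a3@(4,3):0 a4@(2,4):0 a5@(1,0):1 a6@(2,1):1 a7@(4,5):0 a8@(3,3):0 a9@(4,2):0 a10@(1,4):1 a11@(4,4):0 a12@(5,1):0 a13@(3,4):0 a14@(2,3):0 a15@(2,2):0 a16@(4,1):0 a17@(5,5):0 a18@(1,2):1 a19@(5,2):0 a20@(0,5):1 a21@(0,3):1 a22@(3,1):0 a23@(1,5):1
t=3: (unchanged — steady state)

...1.1
1.1.11
.1000.
.00000
000000
.00..0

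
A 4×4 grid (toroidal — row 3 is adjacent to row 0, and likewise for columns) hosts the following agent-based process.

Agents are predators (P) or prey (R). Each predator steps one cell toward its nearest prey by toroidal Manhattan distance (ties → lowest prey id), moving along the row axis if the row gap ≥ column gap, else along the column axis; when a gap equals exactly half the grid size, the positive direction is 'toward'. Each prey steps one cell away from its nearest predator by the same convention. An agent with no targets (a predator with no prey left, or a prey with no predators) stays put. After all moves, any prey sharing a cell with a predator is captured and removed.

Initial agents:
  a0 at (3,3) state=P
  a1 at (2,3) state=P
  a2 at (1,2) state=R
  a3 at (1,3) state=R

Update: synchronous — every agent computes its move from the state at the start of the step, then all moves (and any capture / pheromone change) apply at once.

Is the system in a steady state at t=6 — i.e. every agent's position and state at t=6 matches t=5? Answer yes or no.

yes

t=1: a0@(0,3):P a1@(1,3):P a2@(0,2):R
t=2: a0@(0,2):P a1@(0,3):P a2@(0,1):R
t=3: a0@(0,1):P a1@(0,0):P
t=4: (unchanged — steady state)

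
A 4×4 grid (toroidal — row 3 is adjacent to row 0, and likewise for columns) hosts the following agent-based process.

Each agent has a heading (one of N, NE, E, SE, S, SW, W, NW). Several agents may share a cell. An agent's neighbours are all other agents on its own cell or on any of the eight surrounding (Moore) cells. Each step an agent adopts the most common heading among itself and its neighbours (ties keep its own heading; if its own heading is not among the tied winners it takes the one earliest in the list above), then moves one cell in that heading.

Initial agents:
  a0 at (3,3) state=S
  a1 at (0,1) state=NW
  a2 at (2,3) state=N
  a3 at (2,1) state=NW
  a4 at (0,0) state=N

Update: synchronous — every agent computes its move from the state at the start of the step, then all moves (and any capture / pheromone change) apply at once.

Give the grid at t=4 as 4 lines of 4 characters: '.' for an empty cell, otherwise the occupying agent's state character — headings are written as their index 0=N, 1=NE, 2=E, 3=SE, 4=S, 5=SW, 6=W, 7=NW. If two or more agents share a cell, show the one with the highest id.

t=1: a0@(2,3):N a1@(3,0):NW a2@(1,3):N a3@(1,0):NW a4@(3,0):N
t=2: a0@(1,3):N a1@(2,0):N a2@(0,3):N a3@(0,0):N a4@(2,0):N
t=3: a0@(0,3):N a1@(1,0):N a2@(3,3):N a3@(3,0):N a4@(1,0):N
t=4: a0@(3,3):N a1@(0,0):N a2@(2,3):N a3@(2,0):N a4@(0,0):N

0...
....
0..0
...0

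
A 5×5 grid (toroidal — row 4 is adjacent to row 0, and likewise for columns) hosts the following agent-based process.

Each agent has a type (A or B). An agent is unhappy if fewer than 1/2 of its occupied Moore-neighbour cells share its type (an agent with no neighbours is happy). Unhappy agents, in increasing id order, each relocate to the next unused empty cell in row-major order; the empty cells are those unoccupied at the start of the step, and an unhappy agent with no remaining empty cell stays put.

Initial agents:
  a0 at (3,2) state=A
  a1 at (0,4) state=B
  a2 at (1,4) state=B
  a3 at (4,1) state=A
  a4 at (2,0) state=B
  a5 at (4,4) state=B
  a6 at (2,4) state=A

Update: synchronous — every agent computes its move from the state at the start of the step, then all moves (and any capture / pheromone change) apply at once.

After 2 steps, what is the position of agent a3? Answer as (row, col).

(4, 1)

t=1: a0@(3,2):A a1@(0,4):B a2@(1,4):B a3@(4,1):A a4@(2,0):B a5@(4,4):B a6@(0,0):A
t=2: a0@(3,2):A a1@(0,4):B a2@(1,4):B a3@(4,1):A a4@(2,0):B a5@(4,4):B a6@(0,1):A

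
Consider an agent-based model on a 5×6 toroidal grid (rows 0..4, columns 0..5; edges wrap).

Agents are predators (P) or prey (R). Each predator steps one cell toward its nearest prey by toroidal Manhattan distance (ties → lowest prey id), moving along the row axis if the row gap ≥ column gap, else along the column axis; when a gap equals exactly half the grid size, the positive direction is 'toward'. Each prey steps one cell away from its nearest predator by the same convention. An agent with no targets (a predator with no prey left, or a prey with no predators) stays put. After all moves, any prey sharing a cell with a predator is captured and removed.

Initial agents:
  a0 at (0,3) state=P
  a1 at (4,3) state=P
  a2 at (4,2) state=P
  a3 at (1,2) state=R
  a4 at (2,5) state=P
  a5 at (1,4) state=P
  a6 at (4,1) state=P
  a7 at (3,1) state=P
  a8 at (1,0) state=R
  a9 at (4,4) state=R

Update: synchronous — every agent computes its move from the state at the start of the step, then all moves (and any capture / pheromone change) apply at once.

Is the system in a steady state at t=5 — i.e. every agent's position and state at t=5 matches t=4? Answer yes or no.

yes

t=1: a0@(1,3):P a1@(4,4):P a2@(0,2):P a3@(2,2):R a4@(1,5):P a5@(1,3):P a6@(0,1):P a7@(2,1):P a8@(0,0):R a9@(4,5):R
t=2: a0@(2,3):P a1@(4,5):P a2@(1,2):P a4@(0,5):P a5@(2,3):P a6@(0,0):P a7@(2,2):P a9@(4,0):R
t=3: a0@(2,4):P a1@(4,0):P a2@(0,2):P a4@(4,5):P a5@(2,4):P a6@(4,0):P a7@(3,2):P a9@(4,1):R
t=4: a0@(2,5):P a1@(4,1):P a2@(4,2):P a4@(4,0):P a5@(2,5):P a6@(4,1):P a7@(4,2):P
t=5: (unchanged — steady state)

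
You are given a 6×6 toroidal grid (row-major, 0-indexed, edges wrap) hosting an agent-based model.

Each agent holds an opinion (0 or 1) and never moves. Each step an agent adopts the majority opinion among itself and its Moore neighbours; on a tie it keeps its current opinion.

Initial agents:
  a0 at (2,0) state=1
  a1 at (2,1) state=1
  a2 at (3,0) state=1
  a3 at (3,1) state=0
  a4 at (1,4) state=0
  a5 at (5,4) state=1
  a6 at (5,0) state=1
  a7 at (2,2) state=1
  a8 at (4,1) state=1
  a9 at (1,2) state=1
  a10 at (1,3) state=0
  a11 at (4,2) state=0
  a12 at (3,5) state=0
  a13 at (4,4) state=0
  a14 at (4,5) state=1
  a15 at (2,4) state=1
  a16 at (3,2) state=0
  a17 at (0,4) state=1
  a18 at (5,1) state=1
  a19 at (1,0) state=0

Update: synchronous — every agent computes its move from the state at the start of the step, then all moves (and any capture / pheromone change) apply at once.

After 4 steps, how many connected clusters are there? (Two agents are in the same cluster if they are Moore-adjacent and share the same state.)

t=1: a0@(2,0):1 a1@(2,1):1 a2@(3,0):1 a3@(3,1):1 a4@(1,4):0 a5@(5,4):1 a6@(5,0):1 a7@(2,2):1 a8@(4,1):1 a9@(1,2):1 a10@(1,3):1 a11@(4,2):0 a12@(3,5):1 a13@(4,4):0 a14@(4,5):1 a15@(2,4):0 a16@(3,2):0 a17@(0,4):1 a18@(5,1):1 a19@(1,0):1
t=2: a0@(2,0):1 a1@(2,1):1 a2@(3,0):1 a3@(3,1):1 a4@(1,4):0 a5@(5,4):1 a6@(5,0):1 a7@(2,2):1 a8@(4,1):1 a9@(1,2):1 a10@(1,3):1 a11@(4,2):1 a12@(3,5):1 a13@(4,4):1 a14@(4,5):1 a15@(2,4):0 a16@(3,2):1 a17@(0,4):1 a18@(5,1):1 a19@(1,0):1
t=3: (unchanged — steady state)

2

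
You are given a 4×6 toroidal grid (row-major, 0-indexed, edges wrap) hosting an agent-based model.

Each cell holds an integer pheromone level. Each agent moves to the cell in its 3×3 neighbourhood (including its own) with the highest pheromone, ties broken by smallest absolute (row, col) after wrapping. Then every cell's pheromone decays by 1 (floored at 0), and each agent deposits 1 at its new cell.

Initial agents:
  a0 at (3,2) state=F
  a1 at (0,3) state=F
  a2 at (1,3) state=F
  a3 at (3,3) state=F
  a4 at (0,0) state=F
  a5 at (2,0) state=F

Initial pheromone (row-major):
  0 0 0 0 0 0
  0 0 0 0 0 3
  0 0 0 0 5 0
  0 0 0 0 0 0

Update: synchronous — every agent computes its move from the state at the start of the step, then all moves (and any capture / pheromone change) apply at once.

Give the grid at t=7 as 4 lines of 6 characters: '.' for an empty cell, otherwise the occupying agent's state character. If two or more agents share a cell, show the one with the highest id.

t=1: a0@(0,1) a1@(0,2) a2@(2,4) a3@(2,4) a4@(1,5) a5@(1,5) | pheromone: 0 1 1 0 0 0 / 0 0 0 0 0 4 / 0 0 0 0 6 0 / 0 0 0 0 0 0
t=2: a0@(0,1) a1@(0,1) a2@(2,4) a3@(2,4) a4@(2,4) a5@(2,4) | pheromone: 0 2 0 0 0 0 / 0 0 0 0 0 3 / 0 0 0 0 9 0 / 0 0 0 0 0 0
t=3: a0@(0,1) a1@(0,1) a2@(2,4) a3@(2,4) a4@(2,4) a5@(2,4) | pheromone: 0 3 0 0 0 0 / 0 0 0 0 0 2 / 0 0 0 0 12 0 / 0 0 0 0 0 0
t=4: a0@(0,1) a1@(0,1) a2@(2,4) a3@(2,4) a4@(2,4) a5@(2,4) | pheromone: 0 4 0 0 0 0 / 0 0 0 0 0 1 / 0 0 0 0 15 0 / 0 0 0 0 0 0
t=5: a0@(0,1) a1@(0,1) a2@(2,4) a3@(2,4) a4@(2,4) a5@(2,4) | pheromone: 0 5 0 0 0 0 / 0 0 0 0 0 0 / 0 0 0 0 18 0 / 0 0 0 0 0 0
t=6: a0@(0,1) a1@(0,1) a2@(2,4) a3@(2,4) a4@(2,4) a5@(2,4) | pheromone: 0 6 0 0 0 0 / 0 0 0 0 0 0 / 0 0 0 0 21 0 / 0 0 0 0 0 0
t=7: a0@(0,1) a1@(0,1) a2@(2,4) a3@(2,4) a4@(2,4) a5@(2,4) | pheromone: 0 7 0 0 0 0 / 0 0 0 0 0 0 / 0 0 0 0 24 0 / 0 0 0 0 0 0

.F....
......
....F.
......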